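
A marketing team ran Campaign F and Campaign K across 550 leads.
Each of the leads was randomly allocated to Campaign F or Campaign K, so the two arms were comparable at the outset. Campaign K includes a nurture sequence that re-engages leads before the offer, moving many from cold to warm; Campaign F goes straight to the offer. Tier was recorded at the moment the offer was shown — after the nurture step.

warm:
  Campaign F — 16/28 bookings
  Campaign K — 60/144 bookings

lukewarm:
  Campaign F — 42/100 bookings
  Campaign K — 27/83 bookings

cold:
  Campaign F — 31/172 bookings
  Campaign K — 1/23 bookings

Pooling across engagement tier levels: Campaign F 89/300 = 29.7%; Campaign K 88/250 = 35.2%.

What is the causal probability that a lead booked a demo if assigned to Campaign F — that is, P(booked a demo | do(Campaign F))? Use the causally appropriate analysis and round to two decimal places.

0.30

Within every engagement tier level Campaign F has the higher rate, yet pooled Campaign K does — Simpson's reversal.
Engagement tier lies on the pathway campaign → engagement tier → outcome, so adjusting for it blocks the indirect effect. For the total causal effect of campaign, use the unadjusted pooled rates.
So P(outcome | do(Campaign F)) is just the pooled rate for Campaign F: 89/300 = 0.297.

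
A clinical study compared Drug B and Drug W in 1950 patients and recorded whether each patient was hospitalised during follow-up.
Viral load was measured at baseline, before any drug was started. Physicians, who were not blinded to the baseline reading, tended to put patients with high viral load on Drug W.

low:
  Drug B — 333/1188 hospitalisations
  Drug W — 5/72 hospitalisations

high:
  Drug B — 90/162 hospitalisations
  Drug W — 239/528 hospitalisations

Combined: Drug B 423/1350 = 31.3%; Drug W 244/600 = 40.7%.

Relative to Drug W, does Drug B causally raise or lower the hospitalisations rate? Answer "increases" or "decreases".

increases

The viral load-specific comparison favours Drug W throughout, but the pooled figures favour Drug B. The question is whether to condition on viral load.
Viral load is set before the drug has any effect — it is not caused by the drug — and it independently drives the outcome. That makes it a confounder, so the causal comparison is within viral load levels.
Within each level — low: 28.0% vs 6.9%; high: 55.6% vs 45.3% — Drug W is lower every time.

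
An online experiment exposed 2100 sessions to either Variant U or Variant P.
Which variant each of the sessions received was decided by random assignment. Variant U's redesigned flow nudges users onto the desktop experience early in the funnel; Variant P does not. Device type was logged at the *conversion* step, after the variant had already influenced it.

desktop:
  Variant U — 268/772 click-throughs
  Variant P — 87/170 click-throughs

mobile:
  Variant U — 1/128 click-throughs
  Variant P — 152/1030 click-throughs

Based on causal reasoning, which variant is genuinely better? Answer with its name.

Variant U

Within every device type level Variant P has the higher rate, yet pooled Variant U does — Simpson's reversal.
Device type is recorded after the variant and is itself shifted by it — it sits on the causal path from variant to outcome. Conditioning on a mediator would strip out part of the effect we want; the pooled comparison gives the total causal effect.
Pooled: Variant U 29.9% vs Variant P 19.9%; Variant U is higher overall.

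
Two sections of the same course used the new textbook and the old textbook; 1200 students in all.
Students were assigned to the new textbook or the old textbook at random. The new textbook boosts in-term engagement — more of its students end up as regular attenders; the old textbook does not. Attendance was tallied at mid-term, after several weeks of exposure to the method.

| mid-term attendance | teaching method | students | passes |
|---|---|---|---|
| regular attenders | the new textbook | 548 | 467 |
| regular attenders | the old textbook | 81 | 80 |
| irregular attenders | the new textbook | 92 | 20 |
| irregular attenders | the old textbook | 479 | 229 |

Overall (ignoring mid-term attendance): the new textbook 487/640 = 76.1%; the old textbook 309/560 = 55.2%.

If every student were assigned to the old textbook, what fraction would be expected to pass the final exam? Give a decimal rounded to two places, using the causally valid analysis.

0.55

The distribution of mid-term attendance is itself part of what the teaching method does — it is an intermediate outcome. Holding it fixed would remove that part of the effect; the total effect is the pooled difference.
So P(outcome | do(the old textbook)) is just the pooled rate for the old textbook: 309/560 = 0.552.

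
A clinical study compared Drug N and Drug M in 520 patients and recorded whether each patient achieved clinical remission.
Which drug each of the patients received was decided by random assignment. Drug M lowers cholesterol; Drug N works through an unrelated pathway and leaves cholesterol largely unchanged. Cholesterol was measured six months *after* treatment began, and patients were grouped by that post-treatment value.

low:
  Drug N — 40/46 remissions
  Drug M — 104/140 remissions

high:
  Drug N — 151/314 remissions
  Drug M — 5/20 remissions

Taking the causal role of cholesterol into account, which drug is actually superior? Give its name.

Because the drug influences cholesterol, cholesterol is a post-treatment mediator, not a confounder. Stratifying on it would bias the estimate; the causal effect is the crude pooled difference.
Pooled: Drug N 53.1% vs Drug M 68.1%; Drug M is higher overall.

Drug M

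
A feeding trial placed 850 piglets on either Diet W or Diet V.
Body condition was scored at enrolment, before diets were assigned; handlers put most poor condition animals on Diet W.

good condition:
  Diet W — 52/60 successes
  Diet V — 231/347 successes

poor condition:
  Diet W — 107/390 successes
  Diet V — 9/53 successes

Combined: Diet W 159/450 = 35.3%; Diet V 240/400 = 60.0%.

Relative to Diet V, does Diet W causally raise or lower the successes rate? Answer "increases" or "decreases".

increases

The imbalance in starting body condition arose from how piglets were allocated, not from anything the diet did; and starting body condition independently affects the outcome. The pooled gap is confounded — condition on starting body condition.
Within each level — good condition: 86.7% vs 66.6%; poor condition: 27.4% vs 17.0% — Diet W is higher every time.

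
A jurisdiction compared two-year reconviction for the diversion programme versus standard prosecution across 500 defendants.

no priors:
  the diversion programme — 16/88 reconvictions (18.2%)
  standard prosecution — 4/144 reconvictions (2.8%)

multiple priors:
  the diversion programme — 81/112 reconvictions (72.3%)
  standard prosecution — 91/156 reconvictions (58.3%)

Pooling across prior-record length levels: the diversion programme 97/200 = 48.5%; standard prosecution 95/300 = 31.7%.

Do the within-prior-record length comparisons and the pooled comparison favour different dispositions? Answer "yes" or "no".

no

Within each prior-record length level (no priors 18.2% vs 2.8%; multiple priors 72.3% vs 58.3%), standard prosecution has the lower rate every time. Pooled: 48.5% vs 31.7% — standard prosecution has the lower rate overall. They agree.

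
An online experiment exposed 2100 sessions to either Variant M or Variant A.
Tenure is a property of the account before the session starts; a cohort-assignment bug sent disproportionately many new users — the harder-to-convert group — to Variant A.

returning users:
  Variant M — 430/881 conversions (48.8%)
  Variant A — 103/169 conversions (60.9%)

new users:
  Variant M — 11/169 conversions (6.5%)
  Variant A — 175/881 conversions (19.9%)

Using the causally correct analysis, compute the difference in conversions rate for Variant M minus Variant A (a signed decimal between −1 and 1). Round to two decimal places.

User tenure differs across variants for reasons unrelated to any effect of the variant itself, and it separately predicts the outcome — a classic confounder. We must compare within user tenure levels.
Adjusting over the population distribution of user tenure: 0.500·(0.488−0.609) + 0.500·(0.065−0.199) = -0.127.

-0.13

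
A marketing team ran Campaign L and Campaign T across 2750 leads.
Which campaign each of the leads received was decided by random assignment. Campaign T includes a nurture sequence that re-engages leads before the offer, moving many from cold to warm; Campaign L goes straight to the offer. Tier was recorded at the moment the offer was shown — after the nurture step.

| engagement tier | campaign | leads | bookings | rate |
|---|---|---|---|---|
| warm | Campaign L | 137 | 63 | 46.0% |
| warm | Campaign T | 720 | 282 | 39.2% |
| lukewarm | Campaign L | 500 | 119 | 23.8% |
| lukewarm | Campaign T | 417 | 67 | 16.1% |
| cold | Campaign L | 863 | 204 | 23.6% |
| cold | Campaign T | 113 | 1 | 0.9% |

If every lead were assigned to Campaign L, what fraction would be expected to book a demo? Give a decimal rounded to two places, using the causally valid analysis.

0.26

Because the campaign influences engagement tier, engagement tier is a post-treatment mediator, not a confounder. Stratifying on it would bias the estimate; the causal effect is the crude pooled difference.
So P(outcome | do(Campaign L)) is just the pooled rate for Campaign L: 386/1500 = 0.257.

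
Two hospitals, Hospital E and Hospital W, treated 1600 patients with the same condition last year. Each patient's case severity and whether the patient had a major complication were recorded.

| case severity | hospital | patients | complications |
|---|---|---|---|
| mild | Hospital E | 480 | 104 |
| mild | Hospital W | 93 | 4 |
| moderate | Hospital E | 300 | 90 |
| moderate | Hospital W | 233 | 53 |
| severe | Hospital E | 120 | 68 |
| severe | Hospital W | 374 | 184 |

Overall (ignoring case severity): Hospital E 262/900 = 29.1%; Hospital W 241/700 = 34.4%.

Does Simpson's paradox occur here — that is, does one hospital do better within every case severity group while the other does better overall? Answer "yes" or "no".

yes

Within each case severity level (mild 21.7% vs 4.3%; moderate 30.0% vs 22.7%; severe 56.7% vs 49.2%), Hospital W has the lower rate every time. Pooled: 29.1% vs 34.4% — Hospital E has the lower rate overall. The two comparisons disagree.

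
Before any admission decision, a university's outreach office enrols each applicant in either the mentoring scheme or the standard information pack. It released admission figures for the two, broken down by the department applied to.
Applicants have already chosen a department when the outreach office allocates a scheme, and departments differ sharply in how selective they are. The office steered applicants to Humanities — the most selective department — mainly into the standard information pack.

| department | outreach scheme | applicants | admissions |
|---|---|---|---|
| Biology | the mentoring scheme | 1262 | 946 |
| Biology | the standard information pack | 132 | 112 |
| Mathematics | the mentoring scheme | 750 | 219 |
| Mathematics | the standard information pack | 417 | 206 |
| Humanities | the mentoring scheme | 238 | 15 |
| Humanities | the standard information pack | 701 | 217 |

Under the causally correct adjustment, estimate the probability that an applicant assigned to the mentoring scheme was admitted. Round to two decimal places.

0.41

Department is set before the outreach scheme has any effect — it is not caused by the outreach scheme — and it independently drives the outcome. That makes it a confounder, so the causal comparison is within department levels.
Standardising the mentoring scheme to the population department mix: 0.398·946/1262 + 0.333·219/750 + 0.268·15/238 = 0.413.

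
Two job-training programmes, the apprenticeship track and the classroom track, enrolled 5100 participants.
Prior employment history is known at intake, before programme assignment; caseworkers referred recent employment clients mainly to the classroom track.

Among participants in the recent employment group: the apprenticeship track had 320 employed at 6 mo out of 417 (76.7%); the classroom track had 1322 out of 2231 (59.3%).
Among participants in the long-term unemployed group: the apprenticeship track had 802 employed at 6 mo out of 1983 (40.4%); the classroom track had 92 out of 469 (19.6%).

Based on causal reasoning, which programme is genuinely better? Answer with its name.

the apprenticeship track

Within every prior employment history level the apprenticeship track has the higher rate, yet pooled the classroom track does — Simpson's reversal.
Prior employment history differs across programmes for reasons unrelated to any effect of the programme itself, and it separately predicts the outcome — a classic confounder. We must compare within prior employment history levels.
Within each level — recent employment: 76.7% vs 59.3%; long-term unemployed: 40.4% vs 19.6% — the apprenticeship track is higher every time.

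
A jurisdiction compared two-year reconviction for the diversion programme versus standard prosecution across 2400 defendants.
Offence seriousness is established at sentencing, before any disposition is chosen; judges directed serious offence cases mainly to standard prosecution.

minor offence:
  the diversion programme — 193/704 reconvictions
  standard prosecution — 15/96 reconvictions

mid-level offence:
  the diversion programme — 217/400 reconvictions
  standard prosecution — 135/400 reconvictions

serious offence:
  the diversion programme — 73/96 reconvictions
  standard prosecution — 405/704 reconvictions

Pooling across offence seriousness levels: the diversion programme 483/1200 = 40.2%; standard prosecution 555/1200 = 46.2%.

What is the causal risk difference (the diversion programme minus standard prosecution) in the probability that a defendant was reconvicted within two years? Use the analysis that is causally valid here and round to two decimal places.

+0.17

Within every offence seriousness level standard prosecution has the lower rate, yet pooled the diversion programme does — Simpson's reversal.
Here offence seriousness is a common cause — it drives both which disposition a case falls under and the outcome. The crude comparison mixes populations; the stratum-specific rates are the causally relevant ones.
Adjusting over the population distribution of offence seriousness: 0.333·(0.274−0.156) + 0.333·(0.542−0.338) + 0.333·(0.760−0.575) = +0.169.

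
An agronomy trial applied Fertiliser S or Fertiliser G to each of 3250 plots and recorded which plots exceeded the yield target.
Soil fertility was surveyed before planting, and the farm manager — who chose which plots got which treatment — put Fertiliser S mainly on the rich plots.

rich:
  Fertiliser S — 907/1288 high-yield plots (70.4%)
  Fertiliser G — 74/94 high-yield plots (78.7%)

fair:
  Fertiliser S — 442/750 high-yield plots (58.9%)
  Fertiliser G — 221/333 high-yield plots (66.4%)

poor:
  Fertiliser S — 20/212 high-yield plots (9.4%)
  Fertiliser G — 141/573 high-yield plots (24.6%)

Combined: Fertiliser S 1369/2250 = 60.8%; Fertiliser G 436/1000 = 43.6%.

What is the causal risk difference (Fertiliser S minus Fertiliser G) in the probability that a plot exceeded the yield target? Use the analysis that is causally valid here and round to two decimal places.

The soil fertility-specific comparison favours Fertiliser G throughout, but the pooled figures favour Fertiliser S. The question is whether to condition on soil fertility.
Soil fertility satisfies the back-door criterion: it is not a descendant of the fertiliser, and it blocks the spurious path from fertiliser to outcome. Adjusting for it (i.e., using the within-soil fertility rates) gives the causal effect.
Adjusting over the population distribution of soil fertility: 0.425·(0.704−0.787) + 0.333·(0.589−0.664) + 0.242·(0.094−0.246) = -0.097.

-0.10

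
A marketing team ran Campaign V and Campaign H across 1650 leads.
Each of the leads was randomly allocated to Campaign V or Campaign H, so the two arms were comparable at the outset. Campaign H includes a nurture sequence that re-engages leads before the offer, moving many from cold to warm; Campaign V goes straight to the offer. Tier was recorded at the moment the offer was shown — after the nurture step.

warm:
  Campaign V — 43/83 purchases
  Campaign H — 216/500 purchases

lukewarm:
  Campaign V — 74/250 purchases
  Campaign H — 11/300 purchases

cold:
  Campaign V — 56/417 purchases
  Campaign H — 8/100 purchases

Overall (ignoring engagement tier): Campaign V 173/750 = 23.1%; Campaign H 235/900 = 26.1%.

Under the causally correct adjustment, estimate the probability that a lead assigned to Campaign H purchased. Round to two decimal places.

Within every engagement tier level Campaign V has the higher rate, yet pooled Campaign H does — Simpson's reversal.
Engagement tier lies on the pathway campaign → engagement tier → outcome, so adjusting for it blocks the indirect effect. For the total causal effect of campaign, use the unadjusted pooled rates.
So P(outcome | do(Campaign H)) is just the pooled rate for Campaign H: 235/900 = 0.261.

0.26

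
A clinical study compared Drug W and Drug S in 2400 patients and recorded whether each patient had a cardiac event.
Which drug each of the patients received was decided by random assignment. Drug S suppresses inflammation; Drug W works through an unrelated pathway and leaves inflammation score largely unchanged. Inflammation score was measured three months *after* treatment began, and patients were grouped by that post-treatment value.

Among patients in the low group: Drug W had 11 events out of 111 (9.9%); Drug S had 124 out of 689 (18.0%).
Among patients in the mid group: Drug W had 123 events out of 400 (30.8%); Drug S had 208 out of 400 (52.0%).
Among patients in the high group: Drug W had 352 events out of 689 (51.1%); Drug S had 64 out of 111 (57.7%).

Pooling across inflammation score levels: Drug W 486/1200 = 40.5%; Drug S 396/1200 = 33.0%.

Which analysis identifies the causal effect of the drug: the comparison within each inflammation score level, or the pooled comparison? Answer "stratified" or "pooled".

Within every inflammation score level Drug W has the lower rate, yet pooled Drug S does — Simpson's reversal.
Inflammation score is downstream of the drug. One should not condition on a consequence of treatment, so the overall rates are the right comparison.
Pooled: Drug W 40.5% vs Drug S 33.0%; Drug S is lower overall.

pooled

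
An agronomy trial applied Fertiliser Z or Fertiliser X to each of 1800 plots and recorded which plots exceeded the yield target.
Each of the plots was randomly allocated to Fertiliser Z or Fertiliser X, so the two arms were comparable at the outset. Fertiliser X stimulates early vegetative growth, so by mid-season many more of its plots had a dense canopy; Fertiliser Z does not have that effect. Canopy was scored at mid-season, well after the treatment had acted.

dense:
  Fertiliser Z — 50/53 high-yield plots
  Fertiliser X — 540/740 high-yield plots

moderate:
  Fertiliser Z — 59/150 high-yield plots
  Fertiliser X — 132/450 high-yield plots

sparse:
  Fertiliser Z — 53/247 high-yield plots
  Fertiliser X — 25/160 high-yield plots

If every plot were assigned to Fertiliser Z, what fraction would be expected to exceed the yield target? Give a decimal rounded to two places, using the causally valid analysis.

0.36

Mid-season canopy here is a post-treatment variable shaped by the fertiliser; conditioning on it would introduce bias rather than remove it. The overall comparison is the causal one.
So P(outcome | do(Fertiliser Z)) is just the pooled rate for Fertiliser Z: 162/450 = 0.360.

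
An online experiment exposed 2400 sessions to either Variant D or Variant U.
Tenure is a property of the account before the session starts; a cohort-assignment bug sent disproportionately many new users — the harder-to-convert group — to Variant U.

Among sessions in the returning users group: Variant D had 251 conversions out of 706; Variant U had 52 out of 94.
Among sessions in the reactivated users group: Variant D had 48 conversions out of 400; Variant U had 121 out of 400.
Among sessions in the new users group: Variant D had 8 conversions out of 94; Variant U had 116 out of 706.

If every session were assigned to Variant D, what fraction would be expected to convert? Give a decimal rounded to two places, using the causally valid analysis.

The stratified and pooled comparisons disagree (Variant U wins within each user tenure; Variant D wins overall), so the answer turns on the causal role of user tenure.
User tenure satisfies the back-door criterion: it is not a descendant of the variant, and it blocks the spurious path from variant to outcome. Adjusting for it (i.e., using the within-user tenure rates) gives the causal effect.
Standardising Variant D to the population user tenure mix: 0.333·251/706 + 0.333·48/400 + 0.333·8/94 = 0.187.

0.19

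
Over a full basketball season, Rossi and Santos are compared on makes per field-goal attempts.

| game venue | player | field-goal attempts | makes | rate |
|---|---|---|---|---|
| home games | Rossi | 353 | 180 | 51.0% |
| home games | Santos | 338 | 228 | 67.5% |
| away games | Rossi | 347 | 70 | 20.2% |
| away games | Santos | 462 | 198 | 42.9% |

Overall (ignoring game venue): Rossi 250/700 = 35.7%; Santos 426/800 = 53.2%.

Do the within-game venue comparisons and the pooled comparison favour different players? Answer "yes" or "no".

Within each game venue level (home games 51.0% vs 67.5%; away games 20.2% vs 42.9%), Santos has the higher rate every time. Pooled: 35.7% vs 53.2% — Santos has the higher rate overall. They agree.

no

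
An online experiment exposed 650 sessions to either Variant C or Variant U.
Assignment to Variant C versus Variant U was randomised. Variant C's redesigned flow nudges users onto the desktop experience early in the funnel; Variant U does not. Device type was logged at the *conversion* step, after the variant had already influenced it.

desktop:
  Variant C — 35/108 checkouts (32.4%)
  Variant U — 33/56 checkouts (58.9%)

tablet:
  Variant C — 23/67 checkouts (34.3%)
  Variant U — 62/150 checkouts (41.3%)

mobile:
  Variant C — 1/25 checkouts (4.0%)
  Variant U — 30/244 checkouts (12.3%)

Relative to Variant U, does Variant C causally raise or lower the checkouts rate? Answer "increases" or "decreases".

increases

Device type is recorded after the variant and is itself shifted by it — it sits on the causal path from variant to outcome. Conditioning on a mediator would strip out part of the effect we want; the pooled comparison gives the total causal effect.
Pooled: Variant C 29.5% vs Variant U 27.8%; Variant C is higher overall.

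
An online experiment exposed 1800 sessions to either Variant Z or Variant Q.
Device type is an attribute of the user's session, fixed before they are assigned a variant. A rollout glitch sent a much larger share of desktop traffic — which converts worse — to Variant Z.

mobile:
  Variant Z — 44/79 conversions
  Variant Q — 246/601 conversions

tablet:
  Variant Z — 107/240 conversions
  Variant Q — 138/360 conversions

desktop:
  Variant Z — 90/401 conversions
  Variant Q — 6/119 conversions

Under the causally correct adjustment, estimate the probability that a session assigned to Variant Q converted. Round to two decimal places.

0.30

Device type satisfies the back-door criterion: it is not a descendant of the variant, and it blocks the spurious path from variant to outcome. Adjusting for it (i.e., using the within-device type rates) gives the causal effect.
Standardising Variant Q to the population device type mix: 0.378·246/601 + 0.333·138/360 + 0.289·6/119 = 0.297.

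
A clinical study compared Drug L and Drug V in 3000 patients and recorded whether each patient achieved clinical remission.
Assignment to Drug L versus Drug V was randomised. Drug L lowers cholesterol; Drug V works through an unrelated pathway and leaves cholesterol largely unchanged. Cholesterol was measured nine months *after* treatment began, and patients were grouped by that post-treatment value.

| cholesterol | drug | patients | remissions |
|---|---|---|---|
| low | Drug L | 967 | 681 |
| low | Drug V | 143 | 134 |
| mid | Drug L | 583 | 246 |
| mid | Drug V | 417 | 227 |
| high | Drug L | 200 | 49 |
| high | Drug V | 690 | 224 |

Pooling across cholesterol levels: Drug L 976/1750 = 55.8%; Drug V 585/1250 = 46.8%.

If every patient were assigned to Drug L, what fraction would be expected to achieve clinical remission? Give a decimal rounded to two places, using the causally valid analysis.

Within every cholesterol level Drug V has the higher rate, yet pooled Drug L does — Simpson's reversal.
Because the drug influences cholesterol, cholesterol is a post-treatment mediator, not a confounder. Stratifying on it would bias the estimate; the causal effect is the crude pooled difference.
So P(outcome | do(Drug L)) is just the pooled rate for Drug L: 976/1750 = 0.558.

0.56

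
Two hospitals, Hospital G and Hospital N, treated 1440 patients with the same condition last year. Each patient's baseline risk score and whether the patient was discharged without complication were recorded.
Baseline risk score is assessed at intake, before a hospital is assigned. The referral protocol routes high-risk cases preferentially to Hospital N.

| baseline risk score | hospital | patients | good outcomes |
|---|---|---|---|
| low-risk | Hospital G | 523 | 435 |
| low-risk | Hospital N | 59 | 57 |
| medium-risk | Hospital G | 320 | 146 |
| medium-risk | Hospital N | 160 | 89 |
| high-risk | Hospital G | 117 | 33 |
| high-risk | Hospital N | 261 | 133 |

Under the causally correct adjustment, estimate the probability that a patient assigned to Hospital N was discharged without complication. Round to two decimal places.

0.71

The stratified and pooled comparisons disagree (Hospital N wins within each baseline risk score; Hospital G wins overall), so the answer turns on the causal role of baseline risk score.
Since baseline risk score is a pre-existing factor (not a product of the hospital) and it affects the outcome on its own, it is a confounder. The stratified rates, not the pooled rate, identify the causal effect.
Standardising Hospital N to the population baseline risk score mix: 0.404·57/59 + 0.333·89/160 + 0.263·133/261 = 0.710.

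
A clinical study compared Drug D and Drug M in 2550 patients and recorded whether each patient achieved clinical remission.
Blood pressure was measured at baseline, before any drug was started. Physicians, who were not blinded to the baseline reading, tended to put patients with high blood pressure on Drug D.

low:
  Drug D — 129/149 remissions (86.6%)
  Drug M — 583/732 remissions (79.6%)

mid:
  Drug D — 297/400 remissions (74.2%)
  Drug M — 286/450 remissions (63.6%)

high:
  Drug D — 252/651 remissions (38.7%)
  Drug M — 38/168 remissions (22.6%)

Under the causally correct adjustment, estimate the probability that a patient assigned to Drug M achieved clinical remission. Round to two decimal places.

0.56

Here blood pressure is a common cause — it drives both which drug a case falls under and the outcome. The crude comparison mixes populations; the stratum-specific rates are the causally relevant ones.
Standardising Drug M to the population blood pressure mix: 0.345·583/732 + 0.333·286/450 + 0.321·38/168 = 0.560.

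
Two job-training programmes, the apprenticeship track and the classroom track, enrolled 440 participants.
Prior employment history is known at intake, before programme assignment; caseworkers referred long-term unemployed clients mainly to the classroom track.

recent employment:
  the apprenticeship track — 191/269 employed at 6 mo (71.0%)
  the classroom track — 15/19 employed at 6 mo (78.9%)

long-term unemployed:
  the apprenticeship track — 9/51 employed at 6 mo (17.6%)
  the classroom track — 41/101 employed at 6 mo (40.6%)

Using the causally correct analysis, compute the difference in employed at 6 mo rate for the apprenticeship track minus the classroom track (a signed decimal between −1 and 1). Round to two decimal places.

-0.13

The prior employment history-specific comparison favours the classroom track throughout, but the pooled figures favour the apprenticeship track. The question is whether to condition on prior employment history.
Prior employment history satisfies the back-door criterion: it is not a descendant of the programme, and it blocks the spurious path from programme to outcome. Adjusting for it (i.e., using the within-prior employment history rates) gives the causal effect.
Adjusting over the population distribution of prior employment history: 0.655·(0.710−0.789) + 0.345·(0.176−0.406) = -0.131.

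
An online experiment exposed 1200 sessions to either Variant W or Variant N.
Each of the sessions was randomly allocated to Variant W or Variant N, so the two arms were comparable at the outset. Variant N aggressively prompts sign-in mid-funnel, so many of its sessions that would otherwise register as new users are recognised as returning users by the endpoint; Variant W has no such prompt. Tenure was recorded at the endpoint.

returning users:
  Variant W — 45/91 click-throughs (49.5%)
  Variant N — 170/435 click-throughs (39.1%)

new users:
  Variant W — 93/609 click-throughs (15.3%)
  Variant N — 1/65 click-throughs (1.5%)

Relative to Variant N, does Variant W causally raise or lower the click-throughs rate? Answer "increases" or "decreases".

User tenure here is a post-treatment variable shaped by the variant; conditioning on it would introduce bias rather than remove it. The overall comparison is the causal one.
Pooled: Variant W 19.7% vs Variant N 34.2%; Variant N is higher overall.

decreases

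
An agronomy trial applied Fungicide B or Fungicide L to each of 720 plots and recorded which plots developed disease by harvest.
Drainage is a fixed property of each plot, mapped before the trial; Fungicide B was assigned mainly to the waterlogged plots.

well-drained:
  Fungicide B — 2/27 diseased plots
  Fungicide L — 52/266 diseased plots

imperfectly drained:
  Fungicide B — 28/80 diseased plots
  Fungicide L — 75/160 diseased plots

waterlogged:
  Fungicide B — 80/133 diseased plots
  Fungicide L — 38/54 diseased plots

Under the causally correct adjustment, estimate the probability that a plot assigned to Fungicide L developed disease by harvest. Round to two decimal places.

The stratified and pooled comparisons disagree (Fungicide B wins within each field drainage; Fungicide L wins overall), so the answer turns on the causal role of field drainage.
Field drainage differs across fungicides for reasons unrelated to any effect of the fungicide itself, and it separately predicts the outcome — a classic confounder. We must compare within field drainage levels.
Standardising Fungicide L to the population field drainage mix: 0.407·52/266 + 0.333·75/160 + 0.260·38/54 = 0.419.

0.42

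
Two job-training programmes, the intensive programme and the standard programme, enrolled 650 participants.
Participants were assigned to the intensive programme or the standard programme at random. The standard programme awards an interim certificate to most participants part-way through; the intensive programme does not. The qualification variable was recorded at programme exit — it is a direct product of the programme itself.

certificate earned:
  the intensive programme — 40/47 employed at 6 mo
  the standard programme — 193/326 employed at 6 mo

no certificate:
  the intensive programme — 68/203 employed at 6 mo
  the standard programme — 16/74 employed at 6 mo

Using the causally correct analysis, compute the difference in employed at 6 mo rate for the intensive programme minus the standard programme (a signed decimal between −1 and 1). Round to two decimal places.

Qualification attained during the programme lies on the pathway programme → qualification attained during the programme → outcome, so adjusting for it blocks the indirect effect. For the total causal effect of programme, use the unadjusted pooled rates.
The causal difference is the pooled difference: 0.432 − 0.522 = -0.090.

-0.09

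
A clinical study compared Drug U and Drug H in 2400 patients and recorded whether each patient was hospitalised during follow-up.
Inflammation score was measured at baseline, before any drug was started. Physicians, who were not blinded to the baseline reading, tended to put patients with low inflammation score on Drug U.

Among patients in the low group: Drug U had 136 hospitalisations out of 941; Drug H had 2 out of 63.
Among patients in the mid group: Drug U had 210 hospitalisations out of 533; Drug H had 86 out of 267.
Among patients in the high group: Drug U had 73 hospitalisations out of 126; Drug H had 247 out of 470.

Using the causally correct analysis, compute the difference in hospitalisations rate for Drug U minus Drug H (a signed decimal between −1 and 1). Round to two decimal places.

+0.08

Since inflammation score is a pre-existing factor (not a product of the drug) and it affects the outcome on its own, it is a confounder. The stratified rates, not the pooled rate, identify the causal effect.
Adjusting over the population distribution of inflammation score: 0.418·(0.145−0.032) + 0.333·(0.394−0.322) + 0.248·(0.579−0.526) = +0.085.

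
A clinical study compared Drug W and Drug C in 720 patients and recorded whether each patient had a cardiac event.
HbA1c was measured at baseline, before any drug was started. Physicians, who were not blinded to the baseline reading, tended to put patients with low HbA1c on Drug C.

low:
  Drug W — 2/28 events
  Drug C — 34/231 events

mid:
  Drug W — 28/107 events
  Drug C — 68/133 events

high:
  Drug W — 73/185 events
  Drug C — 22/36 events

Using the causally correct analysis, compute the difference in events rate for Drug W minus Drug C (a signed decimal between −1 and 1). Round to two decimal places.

HbA1c is set before the drug has any effect — it is not caused by the drug — and it independently drives the outcome. That makes it a confounder, so the causal comparison is within HbA1c levels.
Adjusting over the population distribution of HbA1c: 0.360·(0.071−0.147) + 0.333·(0.262−0.511) + 0.307·(0.395−0.611) = -0.177.

-0.18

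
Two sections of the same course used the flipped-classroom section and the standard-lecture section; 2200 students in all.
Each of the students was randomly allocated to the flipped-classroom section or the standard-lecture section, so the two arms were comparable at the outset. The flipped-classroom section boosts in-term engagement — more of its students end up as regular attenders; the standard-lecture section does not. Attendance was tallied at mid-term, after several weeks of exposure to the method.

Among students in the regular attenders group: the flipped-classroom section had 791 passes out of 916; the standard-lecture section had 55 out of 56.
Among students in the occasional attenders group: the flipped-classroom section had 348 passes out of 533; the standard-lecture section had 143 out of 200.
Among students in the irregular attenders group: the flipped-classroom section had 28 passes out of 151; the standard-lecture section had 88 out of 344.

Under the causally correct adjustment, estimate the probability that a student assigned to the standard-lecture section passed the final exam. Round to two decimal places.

The stratified and pooled comparisons disagree (the standard-lecture section wins within each mid-term attendance; the flipped-classroom section wins overall), so the answer turns on the causal role of mid-term attendance.
Mid-term attendance lies on the pathway teaching method → mid-term attendance → outcome, so adjusting for it blocks the indirect effect. For the total causal effect of teaching method, use the unadjusted pooled rates.
So P(outcome | do(the standard-lecture section)) is just the pooled rate for the standard-lecture section: 286/600 = 0.477.

0.48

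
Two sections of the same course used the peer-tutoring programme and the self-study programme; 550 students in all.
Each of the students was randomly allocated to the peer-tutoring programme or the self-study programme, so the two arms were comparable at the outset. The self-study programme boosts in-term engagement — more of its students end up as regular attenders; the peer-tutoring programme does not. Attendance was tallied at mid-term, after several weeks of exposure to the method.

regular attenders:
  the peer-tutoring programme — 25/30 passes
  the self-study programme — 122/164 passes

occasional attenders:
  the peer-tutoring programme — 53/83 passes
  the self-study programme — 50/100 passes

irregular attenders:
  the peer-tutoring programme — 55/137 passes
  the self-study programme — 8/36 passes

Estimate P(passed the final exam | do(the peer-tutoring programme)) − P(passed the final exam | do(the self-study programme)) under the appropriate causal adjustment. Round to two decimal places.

Within every mid-term attendance level the peer-tutoring programme has the higher rate, yet pooled the self-study programme does — Simpson's reversal.
Stratifying would compare teaching methods among students the teaching methods themselves sorted into mid-term attendance groups — a form of selection on an intermediate. The unconditioned pooled rates give the total causal effect.
The causal difference is the pooled difference: 0.532 − 0.600 = -0.068.

-0.07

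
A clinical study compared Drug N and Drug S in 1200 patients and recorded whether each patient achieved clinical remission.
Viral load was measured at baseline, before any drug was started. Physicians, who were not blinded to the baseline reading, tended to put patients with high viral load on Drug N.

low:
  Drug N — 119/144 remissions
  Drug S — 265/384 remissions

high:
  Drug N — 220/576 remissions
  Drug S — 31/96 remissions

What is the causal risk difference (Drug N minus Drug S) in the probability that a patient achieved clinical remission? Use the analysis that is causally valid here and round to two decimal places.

The viral load-specific comparison favours Drug N throughout, but the pooled figures favour Drug S. The question is whether to condition on viral load.
The imbalance in viral load arose from how patients were allocated, not from anything the drug did; and viral load independently affects the outcome. The pooled gap is confounded — condition on viral load.
Adjusting over the population distribution of viral load: 0.440·(0.826−0.690) + 0.560·(0.382−0.323) = +0.093.

+0.09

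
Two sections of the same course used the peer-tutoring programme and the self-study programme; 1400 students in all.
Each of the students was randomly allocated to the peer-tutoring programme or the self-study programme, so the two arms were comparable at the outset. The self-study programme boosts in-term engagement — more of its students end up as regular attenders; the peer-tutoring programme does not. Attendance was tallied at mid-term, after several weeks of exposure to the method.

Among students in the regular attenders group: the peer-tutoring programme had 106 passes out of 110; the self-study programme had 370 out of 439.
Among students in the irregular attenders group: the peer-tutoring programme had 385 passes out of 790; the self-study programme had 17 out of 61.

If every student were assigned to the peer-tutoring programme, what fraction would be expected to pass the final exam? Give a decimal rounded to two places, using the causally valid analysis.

0.55

Mid-term attendance lies on the pathway teaching method → mid-term attendance → outcome, so adjusting for it blocks the indirect effect. For the total causal effect of teaching method, use the unadjusted pooled rates.
So P(outcome | do(the peer-tutoring programme)) is just the pooled rate for the peer-tutoring programme: 491/900 = 0.546.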